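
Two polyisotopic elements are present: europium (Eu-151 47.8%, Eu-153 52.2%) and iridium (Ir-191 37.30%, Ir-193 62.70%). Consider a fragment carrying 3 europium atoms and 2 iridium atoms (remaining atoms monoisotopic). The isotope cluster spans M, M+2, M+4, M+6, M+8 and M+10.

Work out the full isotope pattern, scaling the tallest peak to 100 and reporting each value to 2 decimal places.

4.43 : 29.39 : 77.11 : 100.00 : 64.14 : 16.29

Europium pattern (n=3): 0.10921535 : 0.35780594 : 0.39074206 : 0.14223665
Iridium pattern (n=2): 0.139129 : 0.467742 : 0.393129
Convolve the two distributions (both contribute in 2-u steps):
  M: 0.10921535×0.139129 = 0.015195
  M+2: 0.10921535×0.467742 + 0.35780594×0.139129 = 0.100866
  M+4: 0.10921535×0.393129 + 0.35780594×0.467742 + 0.39074206×0.139129 = 0.264660
  M+6: 0.35780594×0.393129 + 0.39074206×0.467742 + 0.14223665×0.139129 = 0.343220
  M+8: 0.39074206×0.393129 + 0.14223665×0.467742 = 0.220142
  M+10: 0.14223665×0.393129 = 0.055917
Scale to base peak (0.343220) = 100: 4.43 : 29.39 : 77.11 : 100.00 : 64.14 : 16.29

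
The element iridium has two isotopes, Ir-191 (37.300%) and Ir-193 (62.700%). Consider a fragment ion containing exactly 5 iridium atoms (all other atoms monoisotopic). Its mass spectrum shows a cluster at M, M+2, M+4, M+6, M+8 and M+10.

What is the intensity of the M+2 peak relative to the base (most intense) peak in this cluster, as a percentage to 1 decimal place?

17.7%

Term probabilities: M 0.0072, M+2 0.0607, M+4 0.2040, M+6 0.3429, M+8 0.2882, M+10 0.0969. Base peak = M+6.
P(M+6) = C(5,3) × 0.37300^2 × 0.62700^3 = 10 × 0.139129 × 0.24649188 = 0.342942 (base)
P(M+2) = C(5,1) × 0.37300^4 × 0.62700^1 = 5 × 0.01935688 × 0.6270 = 0.060684
Relative intensity = 0.060684 / 0.342942 × 100 = 17.7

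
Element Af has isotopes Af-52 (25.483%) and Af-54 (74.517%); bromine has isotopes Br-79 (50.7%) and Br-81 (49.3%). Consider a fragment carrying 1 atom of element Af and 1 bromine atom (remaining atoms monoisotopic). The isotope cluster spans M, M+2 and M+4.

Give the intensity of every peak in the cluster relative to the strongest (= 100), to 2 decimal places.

Element Af pattern (n=1): 0.25483 : 0.74517
Bromine pattern (n=1): 0.5070 : 0.4930
Convolve the two distributions (both contribute in 2-u steps):
  M: 0.25483×0.5070 = 0.129199
  M+2: 0.25483×0.4930 + 0.74517×0.5070 = 0.503432
  M+4: 0.74517×0.4930 = 0.367369
Scale to base peak (0.503432) = 100: 25.66 : 100.00 : 72.97

25.66 : 100.00 : 72.97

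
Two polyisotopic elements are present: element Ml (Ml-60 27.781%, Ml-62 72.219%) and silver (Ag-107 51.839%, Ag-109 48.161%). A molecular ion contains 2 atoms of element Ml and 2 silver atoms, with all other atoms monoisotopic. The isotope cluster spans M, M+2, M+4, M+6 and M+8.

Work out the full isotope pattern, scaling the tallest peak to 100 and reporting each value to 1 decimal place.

5.8 : 40.8 : 100.0 : 98.6 : 33.8

Element Ml pattern (n=2): 0.0771784 : 0.40126321 : 0.5215584
Silver pattern (n=2): 0.26872819 : 0.49932362 : 0.23194819
Convolve the two distributions (both contribute in 2-u steps):
  M: 0.0771784×0.26872819 = 0.020740
  M+2: 0.0771784×0.49932362 + 0.40126321×0.26872819 = 0.146368
  M+4: 0.0771784×0.23194819 + 0.40126321×0.49932362 + 0.5215584×0.26872819 = 0.358419
  M+6: 0.40126321×0.23194819 + 0.5215584×0.49932362 = 0.353499
  M+8: 0.5215584×0.23194819 = 0.120975
Scale to base peak (0.358419) = 100: 5.8 : 40.8 : 100.0 : 98.6 : 33.8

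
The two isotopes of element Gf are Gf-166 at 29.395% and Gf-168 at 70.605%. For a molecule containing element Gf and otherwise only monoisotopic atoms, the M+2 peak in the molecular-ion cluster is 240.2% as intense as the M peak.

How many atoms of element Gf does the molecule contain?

The M+2/M ratio from n Gf atoms is n · q/p = n · 0.70605/0.29395.
n = 2.402 × 0.29395/0.70605 = 1.00 ≈ 1

1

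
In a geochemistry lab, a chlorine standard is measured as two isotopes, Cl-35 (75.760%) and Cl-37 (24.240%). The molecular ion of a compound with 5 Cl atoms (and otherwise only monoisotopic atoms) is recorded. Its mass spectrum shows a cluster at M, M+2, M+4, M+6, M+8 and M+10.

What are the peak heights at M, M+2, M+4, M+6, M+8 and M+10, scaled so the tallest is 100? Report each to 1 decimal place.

62.5 : 100.0 : 64.0 : 20.5 : 3.3 : 0.2

Each Cl atom is independently Cl-35 (p = 0.75760) or Cl-37 (q = 0.24240); the cluster is the binomial expansion (p + q)^5.
P(M) = 0.75760^5 = 0.249574
P(M+2) = 5 × 0.75760^4 × 0.24240^1 = 0.399266
P(M+4) = 10 × 0.75760^3 × 0.24240^2 = 0.255497
P(M+6) = 10 × 0.75760^2 × 0.24240^3 = 0.081748
P(M+8) = 5 × 0.75760^1 × 0.24240^4 = 0.013078
P(M+10) = 0.24240^5 = 0.000837
The M+2 peak is largest (0.399266); scaling to 100 gives 62.5 : 100.0 : 64.0 : 20.5 : 3.3 : 0.2.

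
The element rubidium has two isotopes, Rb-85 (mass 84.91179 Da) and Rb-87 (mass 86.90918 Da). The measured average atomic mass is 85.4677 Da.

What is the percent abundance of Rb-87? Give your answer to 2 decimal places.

27.83%

Writing the weighted mean with unknown fraction x of Rb-85:
84.91179·x + 86.90918·(1 − x) = 85.4677
(84.91179 − 86.90918)·x = 85.4677 − 86.90918
x = -1.44148 / -1.99739 = 0.72168 → 72.17% Rb-85, 27.83% Rb-87.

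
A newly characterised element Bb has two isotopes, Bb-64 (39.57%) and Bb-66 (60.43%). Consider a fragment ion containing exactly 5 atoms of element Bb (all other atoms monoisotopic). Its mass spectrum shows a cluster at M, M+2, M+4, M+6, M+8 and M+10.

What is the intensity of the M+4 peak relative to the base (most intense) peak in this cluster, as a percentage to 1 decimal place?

(0.3957 + 0.6043)^5 gives M 0.0097, M+2 0.0741, M+4 0.2263, M+6 0.3455, M+8 0.2638, M+10 0.0806; the largest is M+6.
P(M+6) = C(5,3) × 0.3957^2 × 0.6043^3 = 10 × 0.15657849 × 0.22067736 = 0.345533 (base)
P(M+4) = C(5,2) × 0.3957^3 × 0.6043^2 = 10 × 0.06195811 × 0.36517849 = 0.226258
Relative intensity = 0.226258 / 0.345533 × 100 = 65.5

65.5%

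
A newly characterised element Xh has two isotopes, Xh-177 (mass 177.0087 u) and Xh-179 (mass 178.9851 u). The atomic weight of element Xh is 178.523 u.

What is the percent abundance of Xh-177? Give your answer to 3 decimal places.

Let x be the fractional abundance of Xh-177; then Xh-179 has abundance 1 − x.
177.0087·x + 178.9851·(1 − x) = 178.523
(177.0087 − 178.9851)·x = 178.523 − 178.9851
x = -0.4621 / -1.9764 = 0.23381 → 23.381% Xh-177, 76.619% Xh-179.

23.381%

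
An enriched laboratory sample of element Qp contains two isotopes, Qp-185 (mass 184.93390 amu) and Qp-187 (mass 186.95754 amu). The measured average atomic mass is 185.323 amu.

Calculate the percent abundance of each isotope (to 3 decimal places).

Let x be the fractional abundance of Qp-185; then Qp-187 has abundance 1 − x.
184.93390·x + 186.95754·(1 − x) = 185.323
(184.93390 − 186.95754)·x = 185.323 − 186.95754
x = -1.63454 / -2.02364 = 0.80772 → 80.772% Qp-185, 19.228% Qp-187.

Qp-185: 80.772%, Qp-187: 19.228%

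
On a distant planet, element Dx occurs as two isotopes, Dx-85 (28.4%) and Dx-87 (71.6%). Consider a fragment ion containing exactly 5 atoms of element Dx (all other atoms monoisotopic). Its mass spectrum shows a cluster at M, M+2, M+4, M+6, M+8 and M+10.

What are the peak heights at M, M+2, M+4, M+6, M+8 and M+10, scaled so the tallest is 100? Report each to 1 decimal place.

0.5 : 6.2 : 31.5 : 79.3 : 100.0 : 50.4

Expanding (0.284 + 0.716)^5:
P(M) = 0.284^5 = 0.001848
P(M+2) = 5 × 0.284^4 × 0.716^1 = 0.023289
P(M+4) = 10 × 0.284^3 × 0.716^2 = 0.117431
P(M+6) = 10 × 0.284^2 × 0.716^3 = 0.296057
P(M+8) = 5 × 0.284^1 × 0.716^4 = 0.373199
P(M+10) = 0.716^5 = 0.188176
The M+8 peak is largest (0.373199); scaling to 100 gives 0.5 : 6.2 : 31.5 : 79.3 : 100.0 : 50.4.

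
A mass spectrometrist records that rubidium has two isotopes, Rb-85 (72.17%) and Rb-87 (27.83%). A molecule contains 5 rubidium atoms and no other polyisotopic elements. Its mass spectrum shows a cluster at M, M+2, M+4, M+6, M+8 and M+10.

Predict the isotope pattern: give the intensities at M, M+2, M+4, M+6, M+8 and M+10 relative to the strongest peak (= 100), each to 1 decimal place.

51.9 : 100.0 : 77.1 : 29.7 : 5.7 : 0.4

Each Rb atom is independently Rb-85 (p = 0.7217) or Rb-87 (q = 0.2783); the cluster is the binomial expansion (p + q)^5.
P(M) = 0.7217^5 = 0.195787
P(M+2) = 5 × 0.7217^4 × 0.2783^1 = 0.377494
P(M+4) = 10 × 0.7217^3 × 0.2783^2 = 0.291136
P(M+6) = 10 × 0.7217^2 × 0.2783^3 = 0.112267
P(M+8) = 5 × 0.7217^1 × 0.2783^4 = 0.021646
P(M+10) = 0.2783^5 = 0.001669
The M+2 peak is largest (0.377494); scaling to 100 gives 51.9 : 100.0 : 77.1 : 29.7 : 5.7 : 0.4.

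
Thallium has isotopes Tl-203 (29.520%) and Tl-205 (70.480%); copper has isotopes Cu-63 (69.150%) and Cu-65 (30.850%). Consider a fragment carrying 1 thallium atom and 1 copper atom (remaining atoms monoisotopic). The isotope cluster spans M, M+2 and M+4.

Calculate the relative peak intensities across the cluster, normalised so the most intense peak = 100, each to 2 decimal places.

35.29 : 100.00 : 37.59

Thallium pattern (n=1): 0.2952 : 0.7048
Copper pattern (n=1): 0.6915 : 0.3085
Convolve the two distributions (both contribute in 2-u steps):
  M: 0.2952×0.6915 = 0.204131
  M+2: 0.2952×0.3085 + 0.7048×0.6915 = 0.578438
  M+4: 0.7048×0.3085 = 0.217431
Scale to base peak (0.578438) = 100: 35.29 : 100.00 : 37.59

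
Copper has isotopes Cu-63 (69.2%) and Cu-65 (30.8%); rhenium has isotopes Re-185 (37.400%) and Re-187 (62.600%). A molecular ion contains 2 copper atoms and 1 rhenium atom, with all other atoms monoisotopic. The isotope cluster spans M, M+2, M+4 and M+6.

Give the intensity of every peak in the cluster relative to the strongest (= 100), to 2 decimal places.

Copper pattern (n=2): 0.478864 : 0.426272 : 0.094864
Rhenium pattern (n=1): 0.3740 : 0.6260
Convolve the two distributions (both contribute in 2-u steps):
  M: 0.478864×0.3740 = 0.179095
  M+2: 0.478864×0.6260 + 0.426272×0.3740 = 0.459195
  M+4: 0.426272×0.6260 + 0.094864×0.3740 = 0.302325
  M+6: 0.094864×0.6260 = 0.059385
Scale to base peak (0.459195) = 100: 39.00 : 100.00 : 65.84 : 12.93

39.00 : 100.00 : 65.84 : 12.93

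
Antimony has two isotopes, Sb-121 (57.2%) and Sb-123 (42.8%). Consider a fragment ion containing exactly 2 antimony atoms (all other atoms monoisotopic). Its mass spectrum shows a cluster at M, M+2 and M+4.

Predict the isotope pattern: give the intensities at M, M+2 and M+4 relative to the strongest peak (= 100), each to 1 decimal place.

Each Sb atom is independently Sb-121 (p = 0.572) or Sb-123 (q = 0.428); the cluster is the binomial expansion (p + q)^2.
P(M) = 0.572^2 = 0.327184
P(M+2) = 2 × 0.572^1 × 0.428^1 = 0.489632
P(M+4) = 0.428^2 = 0.183184
The M+2 peak is largest (0.489632); scaling to 100 gives 66.8 : 100.0 : 37.4.

66.8 : 100.0 : 37.4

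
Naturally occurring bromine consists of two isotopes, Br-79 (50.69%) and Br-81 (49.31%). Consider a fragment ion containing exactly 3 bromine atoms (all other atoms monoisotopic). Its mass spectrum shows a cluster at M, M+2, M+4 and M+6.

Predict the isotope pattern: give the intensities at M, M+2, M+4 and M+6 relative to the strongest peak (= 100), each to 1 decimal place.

Each Br atom is independently Br-79 (p = 0.5069) or Br-81 (q = 0.4931); the cluster is the binomial expansion (p + q)^3.
P(M) = 0.5069^3 = 0.130247
P(M+2) = 3 × 0.5069^2 × 0.4931^1 = 0.380103
P(M+4) = 3 × 0.5069^1 × 0.4931^2 = 0.369755
P(M+6) = 0.4931^3 = 0.119896
The M+2 peak is largest (0.380103); scaling to 100 gives 34.3 : 100.0 : 97.3 : 31.5.

34.3 : 100.0 : 97.3 : 31.5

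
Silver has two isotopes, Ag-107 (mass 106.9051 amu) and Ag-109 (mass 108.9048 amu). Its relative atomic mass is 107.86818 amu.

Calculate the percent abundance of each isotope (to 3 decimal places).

Let x be the fractional abundance of Ag-107; then Ag-109 has abundance 1 − x.
106.9051·x + 108.9048·(1 − x) = 107.86818
(106.9051 − 108.9048)·x = 107.86818 − 108.9048
x = -1.03662 / -1.9997 = 0.51839 → 51.839% Ag-107, 48.161% Ag-109.

Ag-107: 51.839%, Ag-109: 48.161%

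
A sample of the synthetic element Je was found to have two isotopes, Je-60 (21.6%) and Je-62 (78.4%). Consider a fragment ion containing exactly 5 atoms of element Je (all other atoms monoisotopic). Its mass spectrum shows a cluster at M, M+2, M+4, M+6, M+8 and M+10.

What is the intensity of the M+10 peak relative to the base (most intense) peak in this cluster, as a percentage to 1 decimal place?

72.6%

(0.216 + 0.784)^5 gives M 0.0005, M+2 0.0085, M+4 0.0619, M+6 0.2248, M+8 0.4080, M+10 0.2962; the largest is M+8.
P(M+8) = C(5,4) × 0.216^1 × 0.784^4 = 5 × 0.2160 × 0.377802 = 0.408026 (base)
P(M+10) = C(5,5) × 0.216^0 × 0.784^5 = 1 × 1.0000 × 0.29619677 = 0.296197
Relative intensity = 0.296197 / 0.408026 × 100 = 72.6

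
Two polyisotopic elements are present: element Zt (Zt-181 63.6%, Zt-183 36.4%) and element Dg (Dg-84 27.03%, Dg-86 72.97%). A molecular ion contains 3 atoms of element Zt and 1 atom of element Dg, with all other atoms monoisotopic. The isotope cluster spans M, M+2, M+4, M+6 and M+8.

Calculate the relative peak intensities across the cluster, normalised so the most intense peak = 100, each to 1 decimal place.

17.8 : 78.6 : 100.0 : 50.6 : 9.0

Element Zt pattern (n=3): 0.25725946 : 0.44170963 : 0.25280237 : 0.04822854
Element Dg pattern (n=1): 0.2703 : 0.7297
Convolve the two distributions (both contribute in 2-u steps):
  M: 0.25725946×0.2703 = 0.069537
  M+2: 0.25725946×0.7297 + 0.44170963×0.2703 = 0.307116
  M+4: 0.44170963×0.7297 + 0.25280237×0.2703 = 0.390648
  M+6: 0.25280237×0.7297 + 0.04822854×0.2703 = 0.197506
  M+8: 0.04822854×0.7297 = 0.035192
Scale to base peak (0.390648) = 100: 17.8 : 78.6 : 100.0 : 50.6 : 9.0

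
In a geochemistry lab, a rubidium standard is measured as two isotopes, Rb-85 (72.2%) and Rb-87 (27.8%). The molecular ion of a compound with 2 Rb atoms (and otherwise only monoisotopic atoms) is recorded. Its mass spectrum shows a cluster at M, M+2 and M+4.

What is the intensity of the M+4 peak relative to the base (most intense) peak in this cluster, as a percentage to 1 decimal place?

(0.722 + 0.278)^2 gives M 0.5213, M+2 0.4014, M+4 0.0773; the largest is M.
P(M) = C(2,0) × 0.722^2 × 0.278^0 = 1 × 0.521284 × 1.0000 = 0.521284 (base)
P(M+4) = C(2,2) × 0.722^0 × 0.278^2 = 1 × 1.0000 × 0.077284 = 0.077284
Relative intensity = 0.077284 / 0.521284 × 100 = 14.8

14.8%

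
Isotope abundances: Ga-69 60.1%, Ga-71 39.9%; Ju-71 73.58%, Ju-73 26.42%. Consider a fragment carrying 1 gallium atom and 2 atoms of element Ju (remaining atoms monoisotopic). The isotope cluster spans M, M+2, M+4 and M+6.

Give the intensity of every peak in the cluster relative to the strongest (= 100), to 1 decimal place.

72.4 : 100.0 : 43.8 : 6.2

Gallium pattern (n=1): 0.6010 : 0.3990
Element Ju pattern (n=2): 0.54140164 : 0.38879672 : 0.06980164
Convolve the two distributions (both contribute in 2-u steps):
  M: 0.6010×0.54140164 = 0.325382
  M+2: 0.6010×0.38879672 + 0.3990×0.54140164 = 0.449686
  M+4: 0.6010×0.06980164 + 0.3990×0.38879672 = 0.197081
  M+6: 0.3990×0.06980164 = 0.027851
Scale to base peak (0.449686) = 100: 72.4 : 100.0 : 43.8 : 6.2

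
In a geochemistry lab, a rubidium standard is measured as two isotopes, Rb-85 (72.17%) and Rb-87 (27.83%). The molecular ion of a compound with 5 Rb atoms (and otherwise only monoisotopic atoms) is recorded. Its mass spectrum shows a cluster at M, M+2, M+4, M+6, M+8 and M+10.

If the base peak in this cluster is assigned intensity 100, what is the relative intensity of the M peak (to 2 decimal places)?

Binomial terms of (0.7217 + 0.2783)^5: M 0.1958, M+2 0.3775, M+4 0.2911, M+6 0.1123, M+8 0.0216, M+10 0.0017 → M+2 is the base peak.
P(M+2) = C(5,1) × 0.7217^4 × 0.2783^1 = 5 × 0.27128565 × 0.2783 = 0.377494 (base)
P(M) = C(5,0) × 0.7217^5 × 0.2783^0 = 1 × 0.19578685 × 1.0000 = 0.195787
Relative intensity = 0.195787 / 0.377494 × 100 = 51.86

51.86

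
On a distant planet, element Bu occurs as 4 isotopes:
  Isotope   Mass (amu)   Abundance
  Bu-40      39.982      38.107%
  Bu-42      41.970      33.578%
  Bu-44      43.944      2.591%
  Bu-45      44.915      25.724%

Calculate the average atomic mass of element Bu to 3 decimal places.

42.021 amu

Average mass = Σ (abundance × isotope mass) = 0.38107 × 39.982 + 0.33578 × 41.970 + 0.02591 × 43.944 + 0.25724 × 44.915
= 15.2359 + 14.0927 + 1.1386 + 11.5539 = 42.0211 amu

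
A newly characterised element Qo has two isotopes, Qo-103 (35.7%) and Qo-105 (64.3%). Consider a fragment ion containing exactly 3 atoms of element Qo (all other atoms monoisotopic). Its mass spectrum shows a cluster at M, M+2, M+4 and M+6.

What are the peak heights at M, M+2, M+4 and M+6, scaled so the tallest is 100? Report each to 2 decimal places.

10.28 : 55.52 : 100.00 : 60.04

The 3 Qo atoms are independent, so intensities follow the terms of (0.357 + 0.643)^3.
P(M) = 0.357^3 = 0.045499
P(M+2) = 3 × 0.357^2 × 0.643^1 = 0.245849
P(M+4) = 3 × 0.357^1 × 0.643^2 = 0.442804
P(M+6) = 0.643^3 = 0.265848
The M+4 peak is largest (0.442804); scaling to 100 gives 10.28 : 55.52 : 100.00 : 60.04.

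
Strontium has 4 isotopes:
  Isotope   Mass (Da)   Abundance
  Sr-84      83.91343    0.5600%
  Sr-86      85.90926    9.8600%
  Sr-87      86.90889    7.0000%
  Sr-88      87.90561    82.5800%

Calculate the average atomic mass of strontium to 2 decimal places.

87.62 Da

Ar = Σ fᵢ·mᵢ = 0.005600 × 83.91343 + 0.098600 × 85.90926 + 0.070000 × 86.90889 + 0.825800 × 87.90561
= 0.469915 + 8.470653 + 6.083622 + 72.592453 = 87.616643 Da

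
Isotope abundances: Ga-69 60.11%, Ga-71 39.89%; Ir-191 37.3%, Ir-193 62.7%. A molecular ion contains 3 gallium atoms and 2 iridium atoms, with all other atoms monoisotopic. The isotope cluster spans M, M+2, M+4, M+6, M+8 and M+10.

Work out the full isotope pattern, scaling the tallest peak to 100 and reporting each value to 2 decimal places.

9.23 : 49.38 : 100.00 : 95.57 : 43.50 : 7.62

Gallium pattern (n=3): 0.21719018 : 0.43239309 : 0.28694328 : 0.06347345
Iridium pattern (n=2): 0.139129 : 0.467742 : 0.393129
Convolve the two distributions (both contribute in 2-u steps):
  M: 0.21719018×0.139129 = 0.030217
  M+2: 0.21719018×0.467742 + 0.43239309×0.139129 = 0.161747
  M+4: 0.21719018×0.393129 + 0.43239309×0.467742 + 0.28694328×0.139129 = 0.327554
  M+6: 0.43239309×0.393129 + 0.28694328×0.467742 + 0.06347345×0.139129 = 0.313033
  M+8: 0.28694328×0.393129 + 0.06347345×0.467742 = 0.142495
  M+10: 0.06347345×0.393129 = 0.024953
Scale to base peak (0.327554) = 100: 9.23 : 49.38 : 100.00 : 95.57 : 43.50 : 7.62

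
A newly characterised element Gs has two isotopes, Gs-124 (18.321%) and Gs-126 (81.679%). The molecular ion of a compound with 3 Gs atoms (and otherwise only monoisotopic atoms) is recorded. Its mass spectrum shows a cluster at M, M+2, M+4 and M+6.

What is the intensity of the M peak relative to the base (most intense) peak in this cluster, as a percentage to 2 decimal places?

1.13%

(0.18321 + 0.81679)^3 gives M 0.0061, M+2 0.0822, M+4 0.3667, M+6 0.5449; the largest is M+6.
P(M+6) = C(3,3) × 0.18321^0 × 0.81679^3 = 1 × 1.0000 × 0.5449181 = 0.544918 (base)
P(M) = C(3,0) × 0.18321^3 × 0.81679^0 = 1 × 0.00614961 × 1.0000 = 0.006150
Relative intensity = 0.006150 / 0.544918 × 100 = 1.13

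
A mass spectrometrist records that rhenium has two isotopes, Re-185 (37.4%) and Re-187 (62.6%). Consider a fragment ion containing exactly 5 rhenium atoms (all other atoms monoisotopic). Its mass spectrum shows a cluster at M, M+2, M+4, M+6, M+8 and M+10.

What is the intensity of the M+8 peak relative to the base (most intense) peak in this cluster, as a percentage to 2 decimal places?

(0.374 + 0.626)^5 gives M 0.0073, M+2 0.0612, M+4 0.2050, M+6 0.3431, M+8 0.2872, M+10 0.0961; the largest is M+6.
P(M+6) = C(5,3) × 0.374^2 × 0.626^3 = 10 × 0.139876 × 0.24531438 = 0.343136 (base)
P(M+8) = C(5,4) × 0.374^1 × 0.626^4 = 5 × 0.3740 × 0.1535668 = 0.287170
Relative intensity = 0.287170 / 0.343136 × 100 = 83.69

83.69%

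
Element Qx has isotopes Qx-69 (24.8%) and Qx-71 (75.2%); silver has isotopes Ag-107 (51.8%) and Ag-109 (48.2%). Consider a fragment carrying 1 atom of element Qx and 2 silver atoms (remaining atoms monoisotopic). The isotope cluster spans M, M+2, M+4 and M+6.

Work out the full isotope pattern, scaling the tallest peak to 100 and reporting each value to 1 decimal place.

15.4 : 75.2 : 100.0 : 40.3

Element Qx pattern (n=1): 0.2480 : 0.7520
Silver pattern (n=2): 0.268324 : 0.499352 : 0.232324
Convolve the two distributions (both contribute in 2-u steps):
  M: 0.2480×0.268324 = 0.066544
  M+2: 0.2480×0.499352 + 0.7520×0.268324 = 0.325619
  M+4: 0.2480×0.232324 + 0.7520×0.499352 = 0.433129
  M+6: 0.7520×0.232324 = 0.174708
Scale to base peak (0.433129) = 100: 15.4 : 75.2 : 100.0 : 40.3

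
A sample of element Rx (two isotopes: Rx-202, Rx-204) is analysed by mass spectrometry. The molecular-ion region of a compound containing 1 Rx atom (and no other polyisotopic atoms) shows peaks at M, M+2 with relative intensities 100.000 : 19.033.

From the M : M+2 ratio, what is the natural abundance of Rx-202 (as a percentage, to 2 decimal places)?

84.01%

Write p for the Rx-202 fraction. I(M+2)/I(M) = [C(1,1)·p^0·(1−p)] / p^1 = 1·(1−p)/p = 19.033/100.000 = 0.1903
(1−p)/p = 0.1903/1 = 0.1903  ⇒  p = 1/(1 + 0.1903) = 0.8401
Rx-202: 84.01%, Rx-204: 15.99%.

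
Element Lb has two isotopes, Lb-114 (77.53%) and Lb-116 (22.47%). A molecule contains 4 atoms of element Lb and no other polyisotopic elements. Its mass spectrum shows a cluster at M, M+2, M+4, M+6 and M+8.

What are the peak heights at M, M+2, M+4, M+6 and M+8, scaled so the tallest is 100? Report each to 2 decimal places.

Expanding (0.7753 + 0.2247)^4:
P(M) = 0.7753^4 = 0.361309
P(M+2) = 4 × 0.7753^3 × 0.2247^1 = 0.418863
P(M+4) = 6 × 0.7753^2 × 0.2247^2 = 0.182095
P(M+6) = 4 × 0.7753^1 × 0.2247^3 = 0.035183
P(M+8) = 0.2247^4 = 0.002549
The M+2 peak is largest (0.418863); scaling to 100 gives 86.26 : 100.00 : 43.47 : 8.40 : 0.61.

86.26 : 100.00 : 43.47 : 8.40 : 0.61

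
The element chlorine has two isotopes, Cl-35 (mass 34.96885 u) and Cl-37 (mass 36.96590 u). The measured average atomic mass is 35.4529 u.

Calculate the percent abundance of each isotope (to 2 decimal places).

Writing the weighted mean with unknown fraction x of Cl-35:
34.96885·x + 36.96590·(1 − x) = 35.4529
(34.96885 − 36.96590)·x = 35.4529 − 36.96590
x = -1.51300 / -1.99705 = 0.75762 → 75.76% Cl-35, 24.24% Cl-37.

Cl-35: 75.76%, Cl-37: 24.24%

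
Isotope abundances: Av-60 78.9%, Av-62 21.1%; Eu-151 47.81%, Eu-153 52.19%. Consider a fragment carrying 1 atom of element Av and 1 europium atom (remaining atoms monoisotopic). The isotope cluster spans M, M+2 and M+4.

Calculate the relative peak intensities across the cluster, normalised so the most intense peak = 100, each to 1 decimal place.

73.6 : 100.0 : 21.5

Element Av pattern (n=1): 0.7890 : 0.2110
Europium pattern (n=1): 0.4781 : 0.5219
Convolve the two distributions (both contribute in 2-u steps):
  M: 0.7890×0.4781 = 0.377221
  M+2: 0.7890×0.5219 + 0.2110×0.4781 = 0.512658
  M+4: 0.2110×0.5219 = 0.110121
Scale to base peak (0.512658) = 100: 73.6 : 100.0 : 21.5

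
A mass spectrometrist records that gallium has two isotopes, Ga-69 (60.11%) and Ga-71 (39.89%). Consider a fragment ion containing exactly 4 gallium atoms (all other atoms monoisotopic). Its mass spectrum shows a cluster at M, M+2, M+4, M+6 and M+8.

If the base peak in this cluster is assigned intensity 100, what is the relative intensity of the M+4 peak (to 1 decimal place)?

(0.6011 + 0.3989)^4 gives M 0.1306, M+2 0.3465, M+4 0.3450, M+6 0.1526, M+8 0.0253; the largest is M+2.
P(M+2) = C(4,1) × 0.6011^3 × 0.3989^1 = 4 × 0.21719018 × 0.3989 = 0.346549 (base)
P(M+4) = C(4,2) × 0.6011^2 × 0.3989^2 = 6 × 0.36132121 × 0.15912121 = 0.344963
Relative intensity = 0.344963 / 0.346549 × 100 = 99.5

99.5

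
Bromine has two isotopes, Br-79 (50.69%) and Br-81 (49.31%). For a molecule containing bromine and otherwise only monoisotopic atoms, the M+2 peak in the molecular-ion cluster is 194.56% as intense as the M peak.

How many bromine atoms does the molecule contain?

2

The M+2/M ratio from n Br atoms is n · q/p = n · 0.4931/0.5069.
n = 1.9456 × 0.5069/0.4931 = 2.00 ≈ 2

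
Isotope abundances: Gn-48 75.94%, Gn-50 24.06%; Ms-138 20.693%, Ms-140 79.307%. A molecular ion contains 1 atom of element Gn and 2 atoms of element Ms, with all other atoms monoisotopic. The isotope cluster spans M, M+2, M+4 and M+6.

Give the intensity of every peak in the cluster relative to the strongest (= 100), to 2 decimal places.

5.84 : 46.63 : 100.00 : 27.19

Element Gn pattern (n=1): 0.7594 : 0.2406
Element Ms pattern (n=2): 0.04282002 : 0.32821995 : 0.62896002
Convolve the two distributions (both contribute in 2-u steps):
  M: 0.7594×0.04282002 = 0.032518
  M+2: 0.7594×0.32821995 + 0.2406×0.04282002 = 0.259553
  M+4: 0.7594×0.62896002 + 0.2406×0.32821995 = 0.556602
  M+6: 0.2406×0.62896002 = 0.151328
Scale to base peak (0.556602) = 100: 5.84 : 46.63 : 100.00 : 27.19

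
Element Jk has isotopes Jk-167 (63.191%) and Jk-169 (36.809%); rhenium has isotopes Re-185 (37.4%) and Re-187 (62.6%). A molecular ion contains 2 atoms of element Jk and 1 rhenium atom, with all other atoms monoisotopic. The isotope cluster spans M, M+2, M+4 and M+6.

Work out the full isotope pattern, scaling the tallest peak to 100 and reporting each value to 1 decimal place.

Element Jk pattern (n=2): 0.39931025 : 0.4651995 : 0.13549025
Rhenium pattern (n=1): 0.3740 : 0.6260
Convolve the two distributions (both contribute in 2-u steps):
  M: 0.39931025×0.3740 = 0.149342
  M+2: 0.39931025×0.6260 + 0.4651995×0.3740 = 0.423953
  M+4: 0.4651995×0.6260 + 0.13549025×0.3740 = 0.341888
  M+6: 0.13549025×0.6260 = 0.084817
Scale to base peak (0.423953) = 100: 35.2 : 100.0 : 80.6 : 20.0

35.2 : 100.0 : 80.6 : 20.0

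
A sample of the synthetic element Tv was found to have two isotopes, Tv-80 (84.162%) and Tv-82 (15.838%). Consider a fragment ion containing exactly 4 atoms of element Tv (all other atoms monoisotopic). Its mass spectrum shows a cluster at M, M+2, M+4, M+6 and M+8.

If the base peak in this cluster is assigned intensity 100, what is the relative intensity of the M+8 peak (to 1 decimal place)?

Term probabilities: M 0.5017, M+2 0.3777, M+4 0.1066, M+6 0.0134, M+8 0.0006. Base peak = M.
P(M) = C(4,0) × 0.84162^4 × 0.15838^0 = 1 × 0.50172321 × 1.0000 = 0.501723 (base)
P(M+8) = C(4,4) × 0.84162^0 × 0.15838^4 = 1 × 1.0000 × 0.00062922 = 0.000629
Relative intensity = 0.000629 / 0.501723 × 100 = 0.1

0.1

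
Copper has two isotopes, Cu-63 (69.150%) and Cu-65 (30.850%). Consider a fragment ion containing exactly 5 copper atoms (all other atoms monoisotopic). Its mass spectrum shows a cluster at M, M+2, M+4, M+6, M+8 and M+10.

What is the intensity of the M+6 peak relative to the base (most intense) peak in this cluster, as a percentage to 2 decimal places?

Term probabilities: M 0.1581, M+2 0.3527, M+4 0.3147, M+6 0.1404, M+8 0.0313, M+10 0.0028. Base peak = M+2.
P(M+2) = C(5,1) × 0.69150^4 × 0.30850^1 = 5 × 0.2286487 × 0.3085 = 0.352691 (base)
P(M+6) = C(5,3) × 0.69150^2 × 0.30850^3 = 10 × 0.47817225 × 0.02936064 = 0.140394
Relative intensity = 0.140394 / 0.352691 × 100 = 39.81

39.81%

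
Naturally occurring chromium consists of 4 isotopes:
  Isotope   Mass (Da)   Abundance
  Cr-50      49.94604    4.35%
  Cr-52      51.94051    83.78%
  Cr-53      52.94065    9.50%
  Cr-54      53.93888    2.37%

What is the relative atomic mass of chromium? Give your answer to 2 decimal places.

52.00 Da

Weight each isotope mass by its fractional abundance: 0.0435 × 49.94604 + 0.8378 × 51.94051 + 0.0950 × 52.94065 + 0.0237 × 53.93888
= 2.172653 + 43.515759 + 5.029362 + 1.278351 = 51.996125 Da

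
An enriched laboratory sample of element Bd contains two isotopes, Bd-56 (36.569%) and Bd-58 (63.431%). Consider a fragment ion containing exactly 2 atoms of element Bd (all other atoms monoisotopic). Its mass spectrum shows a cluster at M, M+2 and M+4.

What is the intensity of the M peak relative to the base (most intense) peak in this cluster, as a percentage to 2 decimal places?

Term probabilities: M 0.1337, M+2 0.4639, M+4 0.4023. Base peak = M+2.
P(M+2) = C(2,1) × 0.36569^1 × 0.63431^1 = 2 × 0.36569 × 0.63431 = 0.463922 (base)
P(M) = C(2,0) × 0.36569^2 × 0.63431^0 = 1 × 0.13372918 × 1.0000 = 0.133729
Relative intensity = 0.133729 / 0.463922 × 100 = 28.83

28.83%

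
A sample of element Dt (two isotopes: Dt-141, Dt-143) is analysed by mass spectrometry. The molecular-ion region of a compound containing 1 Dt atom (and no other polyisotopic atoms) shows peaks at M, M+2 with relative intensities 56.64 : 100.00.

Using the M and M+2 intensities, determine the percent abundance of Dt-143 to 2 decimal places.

63.84%

If p is the fraction of Dt that is Dt-141, then I(M+2)/I(M) = [C(1,1)·p^0·(1−p)] / p^1 = 1·(1−p)/p = 100.00/56.64 = 1.7655
(1−p)/p = 1.7655/1 = 1.7655  ⇒  p = 1/(1 + 1.7655) = 0.3616
Dt-141: 36.16%, Dt-143: 63.84%.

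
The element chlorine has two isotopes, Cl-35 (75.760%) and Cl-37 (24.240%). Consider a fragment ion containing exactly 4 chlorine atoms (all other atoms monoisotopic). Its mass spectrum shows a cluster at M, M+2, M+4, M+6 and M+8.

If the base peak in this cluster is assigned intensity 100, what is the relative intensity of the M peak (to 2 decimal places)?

78.14

Binomial terms of (0.75760 + 0.24240)^4: M 0.3294, M+2 0.4216, M+4 0.2023, M+6 0.0432, M+8 0.0035 → M+2 is the base peak.
P(M+2) = C(4,1) × 0.75760^3 × 0.24240^1 = 4 × 0.4348304 × 0.2424 = 0.421612 (base)
P(M) = C(4,0) × 0.75760^4 × 0.24240^0 = 1 × 0.32942751 × 1.0000 = 0.329428
Relative intensity = 0.329428 / 0.421612 × 100 = 78.14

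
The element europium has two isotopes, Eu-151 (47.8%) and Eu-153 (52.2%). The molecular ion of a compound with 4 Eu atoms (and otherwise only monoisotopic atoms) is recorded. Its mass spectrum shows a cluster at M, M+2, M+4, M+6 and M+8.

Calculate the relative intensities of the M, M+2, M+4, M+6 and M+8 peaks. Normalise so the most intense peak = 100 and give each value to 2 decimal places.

13.98 : 61.05 : 100.00 : 72.80 : 19.88

The 4 Eu atoms are independent, so intensities follow the terms of (0.478 + 0.522)^4.
P(M) = 0.478^4 = 0.052205
P(M+2) = 4 × 0.478^3 × 0.522^1 = 0.228042
P(M+4) = 6 × 0.478^2 × 0.522^2 = 0.373549
P(M+6) = 4 × 0.478^1 × 0.522^3 = 0.271956
P(M+8) = 0.522^4 = 0.074248
The M+4 peak is largest (0.373549); scaling to 100 gives 13.98 : 61.05 : 100.00 : 72.80 : 19.88.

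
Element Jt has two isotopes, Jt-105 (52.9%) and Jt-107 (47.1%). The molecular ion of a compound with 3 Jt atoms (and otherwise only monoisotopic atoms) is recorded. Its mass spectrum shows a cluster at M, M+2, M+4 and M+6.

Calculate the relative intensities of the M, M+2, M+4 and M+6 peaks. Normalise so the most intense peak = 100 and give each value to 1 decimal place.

Expanding (0.529 + 0.471)^3:
P(M) = 0.529^3 = 0.148036
P(M+2) = 3 × 0.529^2 × 0.471^1 = 0.395415
P(M+4) = 3 × 0.529^1 × 0.471^2 = 0.352062
P(M+6) = 0.471^3 = 0.104487
The M+2 peak is largest (0.395415); scaling to 100 gives 37.4 : 100.0 : 89.0 : 26.4.

37.4 : 100.0 : 89.0 : 26.4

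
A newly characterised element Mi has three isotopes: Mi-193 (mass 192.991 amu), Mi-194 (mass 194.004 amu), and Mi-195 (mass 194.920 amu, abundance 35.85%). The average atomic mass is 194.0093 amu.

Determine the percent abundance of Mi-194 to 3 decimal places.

32.256%

Let x and y be the fractions of Mi-193 and Mi-194. Then x + y = 1 − 0.3585 = 0.6415 and 192.991x + 194.004y = 194.0093 − 0.3585×194.920 = 124.13048.
Substituting: 192.991x + 194.004(0.6415 − x) = 124.13048
(192.991 − 194.004)x = -0.323086  ⇒  x = 0.31894, y = 0.32256
Mi-193: 31.894%, Mi-194: 32.256%.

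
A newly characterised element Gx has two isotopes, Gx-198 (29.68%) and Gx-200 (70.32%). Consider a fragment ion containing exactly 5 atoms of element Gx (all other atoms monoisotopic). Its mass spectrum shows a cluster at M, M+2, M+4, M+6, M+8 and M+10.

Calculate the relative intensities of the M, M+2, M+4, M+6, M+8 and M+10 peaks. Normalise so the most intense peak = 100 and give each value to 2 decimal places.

0.63 : 7.52 : 35.63 : 84.41 : 100.00 : 47.39

Expanding (0.2968 + 0.7032)^5:
P(M) = 0.2968^5 = 0.002303
P(M+2) = 5 × 0.2968^4 × 0.7032^1 = 0.027284
P(M+4) = 10 × 0.2968^3 × 0.7032^2 = 0.129285
P(M+6) = 10 × 0.2968^2 × 0.7032^3 = 0.306312
P(M+8) = 5 × 0.2968^1 × 0.7032^4 = 0.362869
P(M+10) = 0.7032^5 = 0.171947
The M+8 peak is largest (0.362869); scaling to 100 gives 0.63 : 7.52 : 35.63 : 84.41 : 100.00 : 47.39.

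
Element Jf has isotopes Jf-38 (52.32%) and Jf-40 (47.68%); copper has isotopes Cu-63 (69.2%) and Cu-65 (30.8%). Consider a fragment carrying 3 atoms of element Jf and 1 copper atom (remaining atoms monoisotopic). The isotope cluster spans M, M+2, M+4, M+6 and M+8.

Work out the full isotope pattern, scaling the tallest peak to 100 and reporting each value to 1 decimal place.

Element Jf pattern (n=3): 0.14321985 : 0.39155518 : 0.3568301 : 0.10839487
Copper pattern (n=1): 0.6920 : 0.3080
Convolve the two distributions (both contribute in 2-u steps):
  M: 0.14321985×0.6920 = 0.099108
  M+2: 0.14321985×0.3080 + 0.39155518×0.6920 = 0.315068
  M+4: 0.39155518×0.3080 + 0.3568301×0.6920 = 0.367525
  M+6: 0.3568301×0.3080 + 0.10839487×0.6920 = 0.184913
  M+8: 0.10839487×0.3080 = 0.033386
Scale to base peak (0.367525) = 100: 27.0 : 85.7 : 100.0 : 50.3 : 9.1

27.0 : 85.7 : 100.0 : 50.3 : 9.1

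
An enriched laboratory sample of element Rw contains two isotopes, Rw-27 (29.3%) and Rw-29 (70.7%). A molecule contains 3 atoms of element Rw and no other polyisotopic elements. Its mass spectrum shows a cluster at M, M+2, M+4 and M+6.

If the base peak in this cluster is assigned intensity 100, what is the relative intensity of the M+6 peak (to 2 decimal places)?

Term probabilities: M 0.0252, M+2 0.1821, M+4 0.4394, M+6 0.3534. Base peak = M+4.
P(M+4) = C(3,2) × 0.293^1 × 0.707^2 = 3 × 0.2930 × 0.499849 = 0.439367 (base)
P(M+6) = C(3,3) × 0.293^0 × 0.707^3 = 1 × 1.0000 × 0.35339324 = 0.353393
Relative intensity = 0.353393 / 0.439367 × 100 = 80.43

80.43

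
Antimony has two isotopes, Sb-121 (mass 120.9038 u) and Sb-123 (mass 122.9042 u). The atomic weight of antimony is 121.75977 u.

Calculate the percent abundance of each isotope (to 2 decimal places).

Writing the weighted mean with unknown fraction x of Sb-121:
120.9038·x + 122.9042·(1 − x) = 121.75977
(120.9038 − 122.9042)·x = 121.75977 − 122.9042
x = -1.14443 / -2.0004 = 0.57210 → 57.21% Sb-121, 42.79% Sb-123.

Sb-121: 57.21%, Sb-123: 42.79%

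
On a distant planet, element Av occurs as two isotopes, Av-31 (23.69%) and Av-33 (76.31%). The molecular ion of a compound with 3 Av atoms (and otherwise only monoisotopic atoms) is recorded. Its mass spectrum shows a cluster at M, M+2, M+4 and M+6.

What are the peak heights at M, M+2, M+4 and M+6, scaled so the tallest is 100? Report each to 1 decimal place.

3.0 : 28.9 : 93.1 : 100.0

Each Av atom is independently Av-31 (p = 0.2369) or Av-33 (q = 0.7631); the cluster is the binomial expansion (p + q)^3.
P(M) = 0.2369^3 = 0.013295
P(M+2) = 3 × 0.2369^2 × 0.7631^1 = 0.128479
P(M+4) = 3 × 0.2369^1 × 0.7631^2 = 0.413856
P(M+6) = 0.7631^3 = 0.444370
The M+6 peak is largest (0.444370); scaling to 100 gives 3.0 : 28.9 : 93.1 : 100.0.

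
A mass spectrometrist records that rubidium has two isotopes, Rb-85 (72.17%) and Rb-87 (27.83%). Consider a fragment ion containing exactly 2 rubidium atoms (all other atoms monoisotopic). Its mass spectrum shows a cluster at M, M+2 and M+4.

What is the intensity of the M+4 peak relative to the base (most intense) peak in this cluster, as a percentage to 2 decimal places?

(0.7217 + 0.2783)^2 gives M 0.5209, M+2 0.4017, M+4 0.0775; the largest is M.
P(M) = C(2,0) × 0.7217^2 × 0.2783^0 = 1 × 0.52085089 × 1.0000 = 0.520851 (base)
P(M+4) = C(2,2) × 0.7217^0 × 0.2783^2 = 1 × 1.0000 × 0.07745089 = 0.077451
Relative intensity = 0.077451 / 0.520851 × 100 = 14.87

14.87%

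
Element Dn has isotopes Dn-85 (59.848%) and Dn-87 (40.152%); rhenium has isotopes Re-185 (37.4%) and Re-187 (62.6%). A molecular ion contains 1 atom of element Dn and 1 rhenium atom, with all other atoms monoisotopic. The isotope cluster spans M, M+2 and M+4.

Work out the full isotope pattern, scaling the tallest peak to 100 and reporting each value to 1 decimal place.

42.6 : 100.0 : 47.9

Element Dn pattern (n=1): 0.59848 : 0.40152
Rhenium pattern (n=1): 0.3740 : 0.6260
Convolve the two distributions (both contribute in 2-u steps):
  M: 0.59848×0.3740 = 0.223832
  M+2: 0.59848×0.6260 + 0.40152×0.3740 = 0.524817
  M+4: 0.40152×0.6260 = 0.251352
Scale to base peak (0.524817) = 100: 42.6 : 100.0 : 47.9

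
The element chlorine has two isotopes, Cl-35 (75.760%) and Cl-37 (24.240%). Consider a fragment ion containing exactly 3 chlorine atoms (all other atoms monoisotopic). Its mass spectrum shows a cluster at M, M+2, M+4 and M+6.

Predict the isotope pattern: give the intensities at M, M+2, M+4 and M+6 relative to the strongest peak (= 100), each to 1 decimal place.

Each Cl atom is independently Cl-35 (p = 0.75760) or Cl-37 (q = 0.24240); the cluster is the binomial expansion (p + q)^3.
P(M) = 0.75760^3 = 0.434830
P(M+2) = 3 × 0.75760^2 × 0.24240^1 = 0.417382
P(M+4) = 3 × 0.75760^1 × 0.24240^2 = 0.133545
P(M+6) = 0.24240^3 = 0.014243
The M peak is largest (0.434830); scaling to 100 gives 100.0 : 96.0 : 30.7 : 3.3.

100.0 : 96.0 : 30.7 : 3.3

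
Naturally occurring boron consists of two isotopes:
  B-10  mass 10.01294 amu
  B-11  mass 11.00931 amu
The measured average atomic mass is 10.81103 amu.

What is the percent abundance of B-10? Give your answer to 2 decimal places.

19.90%

Writing the weighted mean with unknown fraction x of B-10:
10.01294·x + 11.00931·(1 − x) = 10.81103
(10.01294 − 11.00931)·x = 10.81103 − 11.00931
x = -0.19828 / -0.99637 = 0.19900 → 19.90% B-10, 80.10% B-11.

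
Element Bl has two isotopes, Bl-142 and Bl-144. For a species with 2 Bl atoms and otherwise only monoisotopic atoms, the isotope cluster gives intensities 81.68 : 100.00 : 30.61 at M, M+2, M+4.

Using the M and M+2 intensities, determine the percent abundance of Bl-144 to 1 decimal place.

38.0%

If p is the fraction of Bl that is Bl-142, then I(M+2)/I(M) = [C(2,1)·p^1·(1−p)] / p^2 = 2·(1−p)/p = 100.00/81.68 = 1.2243
(1−p)/p = 1.2243/2 = 0.6121  ⇒  p = 1/(1 + 0.6121) = 0.6203
Bl-142: 62.0%, Bl-144: 38.0%.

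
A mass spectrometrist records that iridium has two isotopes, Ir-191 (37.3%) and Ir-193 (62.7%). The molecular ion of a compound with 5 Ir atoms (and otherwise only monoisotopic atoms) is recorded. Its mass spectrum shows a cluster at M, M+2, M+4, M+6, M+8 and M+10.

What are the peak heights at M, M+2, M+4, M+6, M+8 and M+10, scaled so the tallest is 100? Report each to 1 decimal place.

The 5 Ir atoms are independent, so intensities follow the terms of (0.373 + 0.627)^5.
P(M) = 0.373^5 = 0.007220
P(M+2) = 5 × 0.373^4 × 0.627^1 = 0.060684
P(M+4) = 10 × 0.373^3 × 0.627^2 = 0.204015
P(M+6) = 10 × 0.373^2 × 0.627^3 = 0.342942
P(M+8) = 5 × 0.373^1 × 0.627^4 = 0.288237
P(M+10) = 0.627^5 = 0.096903
The M+6 peak is largest (0.342942); scaling to 100 gives 2.1 : 17.7 : 59.5 : 100.0 : 84.0 : 28.3.

2.1 : 17.7 : 59.5 : 100.0 : 84.0 : 28.3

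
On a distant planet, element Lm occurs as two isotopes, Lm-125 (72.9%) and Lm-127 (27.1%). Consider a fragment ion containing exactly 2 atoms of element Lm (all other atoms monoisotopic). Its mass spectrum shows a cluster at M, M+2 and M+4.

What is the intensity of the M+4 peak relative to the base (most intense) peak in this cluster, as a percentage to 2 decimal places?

Term probabilities: M 0.5314, M+2 0.3951, M+4 0.0734. Base peak = M.
P(M) = C(2,0) × 0.729^2 × 0.271^0 = 1 × 0.531441 × 1.0000 = 0.531441 (base)
P(M+4) = C(2,2) × 0.729^0 × 0.271^2 = 1 × 1.0000 × 0.073441 = 0.073441
Relative intensity = 0.073441 / 0.531441 × 100 = 13.82

13.82%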